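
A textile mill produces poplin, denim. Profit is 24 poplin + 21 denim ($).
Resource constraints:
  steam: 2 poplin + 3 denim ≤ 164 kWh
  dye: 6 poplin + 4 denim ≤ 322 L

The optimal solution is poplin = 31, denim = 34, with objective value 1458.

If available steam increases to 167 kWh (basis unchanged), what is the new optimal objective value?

1467

Both steam and dye are binding at x*.
From A_Bᵀ y = c: 2·y_steam + 6·y_dye = 24; 3·y_steam + 4·y_dye = 21.
Solving: y_steam = 3, y_dye = 3.
Δz = y_steam·Δb = 3 × (3) = 9, so new z* = 1458 + 9 = 1467.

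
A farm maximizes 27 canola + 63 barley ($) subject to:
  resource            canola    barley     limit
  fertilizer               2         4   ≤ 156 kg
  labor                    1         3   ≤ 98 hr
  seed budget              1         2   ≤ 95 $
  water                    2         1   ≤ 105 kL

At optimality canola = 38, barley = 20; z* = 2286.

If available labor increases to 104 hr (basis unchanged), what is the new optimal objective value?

Check each constraint at x*: fertilizer 156/156 (tight); labor 98/98 (tight); seed budget 78/95 (slack 17); water 96/105 (slack 9).
Slack constraints have shadow price 0 (complementary slackness).
From A_Bᵀ y = c: 2·y_fertilizer + 1·y_labor = 27; 4·y_fertilizer + 3·y_labor = 63.
Solving: y_fertilizer = 9, y_labor = 9.
Δz = y_labor·Δb = 9 × (6) = 54, so new z* = 2286 + 54 = 2340.

2340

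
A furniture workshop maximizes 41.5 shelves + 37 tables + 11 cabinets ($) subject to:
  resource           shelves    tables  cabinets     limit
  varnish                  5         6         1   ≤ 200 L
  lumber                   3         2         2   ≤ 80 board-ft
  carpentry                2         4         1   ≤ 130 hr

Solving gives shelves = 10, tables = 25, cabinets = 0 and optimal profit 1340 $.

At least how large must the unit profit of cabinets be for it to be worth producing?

19.5

Binding: varnish and lumber. Non-binding: carpentry (10 unused).
Slack constraints have shadow price 0 (complementary slackness).
From A_Bᵀ y = c: 5·y_varnish + 3·y_lumber = 41.5; 6·y_varnish + 2·y_lumber = 37.
Solving: y_varnish = 3.5, y_lumber = 8.
cabinets enters the basis when its profit ≥ yᵀa₃ = 3.5·1 + 8·2 = 19.5.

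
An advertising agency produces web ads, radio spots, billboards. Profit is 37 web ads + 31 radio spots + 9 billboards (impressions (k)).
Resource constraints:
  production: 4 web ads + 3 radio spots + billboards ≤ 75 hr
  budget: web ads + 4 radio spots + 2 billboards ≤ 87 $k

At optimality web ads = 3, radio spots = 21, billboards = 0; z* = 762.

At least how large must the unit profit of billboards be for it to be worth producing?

11

At the optimum: production uses 75 of 75 (binding); budget uses 87 of 87 (binding).
From A_Bᵀ y = c: 4·y_production + 1·y_budget = 37; 3·y_production + 4·y_budget = 31.
Solving: y_production = 9, y_budget = 1.
billboards enters the basis when its profit ≥ yᵀa₃ = 9·1 + 1·2 = 11.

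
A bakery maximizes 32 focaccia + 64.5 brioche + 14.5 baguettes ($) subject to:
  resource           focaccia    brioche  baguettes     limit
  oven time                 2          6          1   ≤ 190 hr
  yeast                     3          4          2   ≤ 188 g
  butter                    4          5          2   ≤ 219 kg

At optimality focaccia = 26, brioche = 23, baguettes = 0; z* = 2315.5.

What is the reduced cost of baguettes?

-1.5

At the optimum: oven time uses 190 of 190 (binding); yeast uses 170 of 188 (slack = 18); butter uses 219 of 219 (binding).
By complementary slackness, y = 0 for the non-binding constraint.
Dual feasibility on the basic columns requires 2·y_oven time + 4·y_butter = 32, 6·y_oven time + 5·y_butter = 64.5.
Solving: y_oven time = 7, y_butter = 4.5.
Reduced cost of baguettes: c₃ − yᵀa₃ = 14.5 − (7·1 + 4.5·2) = 14.5 − 16 = -1.5.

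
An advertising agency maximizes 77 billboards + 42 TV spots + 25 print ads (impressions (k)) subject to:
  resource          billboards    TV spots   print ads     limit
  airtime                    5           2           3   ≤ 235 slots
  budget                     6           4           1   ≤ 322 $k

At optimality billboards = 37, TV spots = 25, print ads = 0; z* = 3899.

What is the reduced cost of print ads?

Both airtime and budget are binding at x*.
The binding rows give the dual system: 5·y_airtime + 6·y_budget = 77 and 2·y_airtime + 4·y_budget = 42.
Solving: y_airtime = 7, y_budget = 7.
Reduced cost of print ads: c₃ − yᵀa₃ = 25 − (7·3 + 7·1) = 25 − 28 = -3.

-3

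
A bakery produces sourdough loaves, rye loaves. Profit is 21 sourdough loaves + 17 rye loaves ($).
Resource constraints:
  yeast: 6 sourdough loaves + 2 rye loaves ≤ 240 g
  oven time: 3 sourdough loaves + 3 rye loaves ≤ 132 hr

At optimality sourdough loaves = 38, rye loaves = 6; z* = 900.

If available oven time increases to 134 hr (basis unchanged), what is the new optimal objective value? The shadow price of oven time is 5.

910

Δb = 2, so new z* = 900 + (5)·(2) = 900 + 10 = 910.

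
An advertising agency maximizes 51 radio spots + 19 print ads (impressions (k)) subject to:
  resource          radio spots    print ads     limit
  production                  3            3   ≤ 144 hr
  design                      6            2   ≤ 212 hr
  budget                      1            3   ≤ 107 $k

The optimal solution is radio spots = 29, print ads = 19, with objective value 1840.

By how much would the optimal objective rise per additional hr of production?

Binding: production and design. Non-binding: budget (21 unused).
Since budget is not tight, its dual is 0.
From A_Bᵀ y = c: 3·y_production + 6·y_design = 51; 3·y_production + 2·y_design = 19.
→ y_production = 1 and y_design = 8.
Shadow price of production = 1.

1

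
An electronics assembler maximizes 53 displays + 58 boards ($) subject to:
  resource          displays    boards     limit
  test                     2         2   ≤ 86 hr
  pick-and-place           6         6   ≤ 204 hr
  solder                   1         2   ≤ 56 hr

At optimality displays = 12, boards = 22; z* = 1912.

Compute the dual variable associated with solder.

At the optimum: test uses 68 of 86 (slack = 18); pick-and-place uses 204 of 204 (binding); solder uses 56 of 56 (binding).
Since test is not tight, its dual is 0.
From A_Bᵀ y = c: 6·y_pick-and-place + 1·y_solder = 53; 6·y_pick-and-place + 2·y_solder = 58.
This yields shadow prices y_pick-and-place = 8, y_solder = 5.
Shadow price of solder = 5.

5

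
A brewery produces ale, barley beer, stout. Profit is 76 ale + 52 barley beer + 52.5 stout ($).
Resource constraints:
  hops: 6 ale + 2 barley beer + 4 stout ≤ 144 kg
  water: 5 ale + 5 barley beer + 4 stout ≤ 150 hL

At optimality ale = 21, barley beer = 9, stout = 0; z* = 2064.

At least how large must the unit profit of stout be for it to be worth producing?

56

Both hops and water are binding at x*.
Dual feasibility on the basic columns requires 6·y_hops + 5·y_water = 76, 2·y_hops + 5·y_water = 52.
Solving: y_hops = 6, y_water = 8.
stout enters the basis when its profit ≥ yᵀa₃ = 6·4 + 8·4 = 56.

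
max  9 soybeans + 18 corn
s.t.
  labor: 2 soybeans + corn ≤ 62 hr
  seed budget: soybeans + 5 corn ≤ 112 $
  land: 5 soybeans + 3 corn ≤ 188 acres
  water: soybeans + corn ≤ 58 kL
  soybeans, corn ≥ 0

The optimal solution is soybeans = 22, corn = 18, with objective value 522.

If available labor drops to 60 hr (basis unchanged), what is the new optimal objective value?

516

Check each constraint at x*: labor 62/62 (tight); seed budget 112/112 (tight); land 164/188 (slack 24); water 40/58 (slack 18).
By complementary slackness, y = 0 for the non-binding constraints.
From A_Bᵀ y = c: 2·y_labor + 1·y_seed budget = 9; 1·y_labor + 5·y_seed budget = 18.
Solving: y_labor = 3, y_seed budget = 3.
Δz = y_labor·Δb = 3 × (-2) = -6, so new z* = 522 − 6 = 516.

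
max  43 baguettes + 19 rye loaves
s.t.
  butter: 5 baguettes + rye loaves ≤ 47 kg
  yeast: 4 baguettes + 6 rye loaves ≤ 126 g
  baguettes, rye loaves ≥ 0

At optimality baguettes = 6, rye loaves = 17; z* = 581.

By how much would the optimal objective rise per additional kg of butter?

7

Both butter and yeast are binding at x*.
From A_Bᵀ y = c: 5·y_butter + 4·y_yeast = 43; 1·y_butter + 6·y_yeast = 19.
This yields shadow prices y_butter = 7, y_yeast = 2.
Shadow price of butter = 7.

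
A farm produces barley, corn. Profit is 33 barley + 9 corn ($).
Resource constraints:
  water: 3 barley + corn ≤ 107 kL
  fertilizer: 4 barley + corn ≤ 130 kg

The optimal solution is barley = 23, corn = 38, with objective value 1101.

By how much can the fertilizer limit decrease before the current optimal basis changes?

Binding constraints: water, fertilizer. The basis is B = [[3,1],[4,1]] with det -1.
Per unit decrease in fertilizer, x* moves by d = (-1, 3).
The basis stays optimal until barley reaches 0; allowable decrease = 23 kg.

23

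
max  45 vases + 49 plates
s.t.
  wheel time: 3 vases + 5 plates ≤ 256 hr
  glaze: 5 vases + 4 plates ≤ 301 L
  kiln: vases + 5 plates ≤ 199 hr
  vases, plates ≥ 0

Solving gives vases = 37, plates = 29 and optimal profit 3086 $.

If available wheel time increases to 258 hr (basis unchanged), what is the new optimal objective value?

Check each constraint at x*: wheel time 256/256 (tight); glaze 301/301 (tight); kiln 182/199 (slack 17).
Slack constraints have shadow price 0 (complementary slackness).
From A_Bᵀ y = c: 3·y_wheel time + 5·y_glaze = 45; 5·y_wheel time + 4·y_glaze = 49.
→ y_wheel time = 5 and y_glaze = 6.
Δz = y_wheel time·Δb = 5 × (2) = 10, so new z* = 3086 + 10 = 3096.

3096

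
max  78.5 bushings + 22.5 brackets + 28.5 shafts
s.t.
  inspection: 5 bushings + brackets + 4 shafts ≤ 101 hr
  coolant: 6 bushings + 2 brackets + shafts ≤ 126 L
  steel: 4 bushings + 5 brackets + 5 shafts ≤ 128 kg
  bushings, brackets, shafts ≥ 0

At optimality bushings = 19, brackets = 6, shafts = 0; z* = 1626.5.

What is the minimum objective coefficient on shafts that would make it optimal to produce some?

Check each constraint at x*: inspection 101/101 (tight); coolant 126/126 (tight); steel 106/128 (slack 22).
By complementary slackness, y = 0 for the non-binding constraint.
The binding rows give the dual system: 5·y_inspection + 6·y_coolant = 78.5 and 1·y_inspection + 2·y_coolant = 22.5.
Solving: y_inspection = 5.5, y_coolant = 8.5.
shafts enters the basis when its profit ≥ yᵀa₃ = 5.5·4 + 8.5·1 = 30.5.

30.5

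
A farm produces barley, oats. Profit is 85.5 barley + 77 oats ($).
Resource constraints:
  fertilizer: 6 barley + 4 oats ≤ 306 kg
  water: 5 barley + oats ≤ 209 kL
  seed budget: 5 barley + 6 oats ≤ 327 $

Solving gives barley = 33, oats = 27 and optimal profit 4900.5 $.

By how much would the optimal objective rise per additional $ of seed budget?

Check each constraint at x*: fertilizer 306/306 (tight); water 192/209 (slack 17); seed budget 327/327 (tight).
By complementary slackness, y = 0 for the non-binding constraint.
From A_Bᵀ y = c: 6·y_fertilizer + 5·y_seed budget = 85.5; 4·y_fertilizer + 6·y_seed budget = 77.
Solving: y_fertilizer = 8, y_seed budget = 7.5.
Shadow price of seed budget = 7.5.

7.5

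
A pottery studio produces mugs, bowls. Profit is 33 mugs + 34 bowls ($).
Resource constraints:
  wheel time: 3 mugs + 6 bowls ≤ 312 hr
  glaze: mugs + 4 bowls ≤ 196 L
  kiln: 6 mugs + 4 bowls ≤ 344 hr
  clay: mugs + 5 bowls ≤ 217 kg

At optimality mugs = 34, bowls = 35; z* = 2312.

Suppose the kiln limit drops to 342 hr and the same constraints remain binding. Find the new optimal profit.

2304

At the optimum: wheel time uses 312 of 312 (binding); glaze uses 174 of 196 (slack = 22); kiln uses 344 of 344 (binding); clay uses 209 of 217 (slack = 8).
Slack constraints have shadow price 0 (complementary slackness).
From A_Bᵀ y = c: 3·y_wheel time + 6·y_kiln = 33; 6·y_wheel time + 4·y_kiln = 34.
This yields shadow prices y_wheel time = 3, y_kiln = 4.
Δz = y_kiln·Δb = 4 × (-2) = -8, so new z* = 2312 − 8 = 2304.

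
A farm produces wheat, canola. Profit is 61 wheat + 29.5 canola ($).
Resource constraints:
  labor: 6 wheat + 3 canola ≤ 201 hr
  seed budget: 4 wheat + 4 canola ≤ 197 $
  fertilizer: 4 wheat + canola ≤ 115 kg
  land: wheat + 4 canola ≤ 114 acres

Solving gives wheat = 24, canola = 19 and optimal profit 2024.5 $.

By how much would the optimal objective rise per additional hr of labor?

9.5

Binding: labor and fertilizer. Non-binding: seed budget (25 unused), land (14 unused).
Since seed budget, land are not tight, their duals are 0.
From A_Bᵀ y = c: 6·y_labor + 4·y_fertilizer = 61; 3·y_labor + 1·y_fertilizer = 29.5.
This yields shadow prices y_labor = 9.5, y_fertilizer = 1.
Shadow price of labor = 9.5.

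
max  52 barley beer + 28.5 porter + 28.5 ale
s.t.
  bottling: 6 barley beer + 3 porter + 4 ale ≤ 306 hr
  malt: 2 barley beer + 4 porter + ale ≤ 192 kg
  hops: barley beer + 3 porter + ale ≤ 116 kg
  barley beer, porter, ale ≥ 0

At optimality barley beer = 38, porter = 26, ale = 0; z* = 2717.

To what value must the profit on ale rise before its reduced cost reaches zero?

35

At the optimum: bottling uses 306 of 306 (binding); malt uses 180 of 192 (slack = 12); hops uses 116 of 116 (binding).
Since malt is not tight, its dual is 0.
Dual feasibility on the basic columns requires 6·y_bottling + 1·y_hops = 52, 3·y_bottling + 3·y_hops = 28.5.
This yields shadow prices y_bottling = 8.5, y_hops = 1.
ale enters the basis when its profit ≥ yᵀa₃ = 8.5·4 + 1·1 = 35.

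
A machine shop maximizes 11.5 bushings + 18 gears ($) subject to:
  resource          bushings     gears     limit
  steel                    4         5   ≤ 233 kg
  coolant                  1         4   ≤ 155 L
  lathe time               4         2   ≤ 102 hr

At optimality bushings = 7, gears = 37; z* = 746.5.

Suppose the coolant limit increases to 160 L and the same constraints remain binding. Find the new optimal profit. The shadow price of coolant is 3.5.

Δb = 5, so new z* = 746.5 + (3.5)·(5) = 746.5 + 17.5 = 764.

764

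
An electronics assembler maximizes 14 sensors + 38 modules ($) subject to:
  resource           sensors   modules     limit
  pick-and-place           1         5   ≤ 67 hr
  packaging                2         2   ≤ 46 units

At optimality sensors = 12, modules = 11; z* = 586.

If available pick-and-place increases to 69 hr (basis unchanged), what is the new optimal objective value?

598

Both pick-and-place and packaging are binding at x*.
From A_Bᵀ y = c: 1·y_pick-and-place + 2·y_packaging = 14; 5·y_pick-and-place + 2·y_packaging = 38.
This yields shadow prices y_pick-and-place = 6, y_packaging = 4.
Δz = y_pick-and-place·Δb = 6 × (2) = 12, so new z* = 586 + 12 = 598.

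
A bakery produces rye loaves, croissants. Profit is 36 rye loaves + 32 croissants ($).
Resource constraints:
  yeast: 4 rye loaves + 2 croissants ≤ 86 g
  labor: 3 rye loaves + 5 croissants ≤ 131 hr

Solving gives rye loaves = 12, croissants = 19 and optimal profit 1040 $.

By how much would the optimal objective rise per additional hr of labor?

At the optimum: yeast uses 86 of 86 (binding); labor uses 131 of 131 (binding).
From A_Bᵀ y = c: 4·y_yeast + 3·y_labor = 36; 2·y_yeast + 5·y_labor = 32.
This yields shadow prices y_yeast = 6, y_labor = 4.
Shadow price of labor = 4.

4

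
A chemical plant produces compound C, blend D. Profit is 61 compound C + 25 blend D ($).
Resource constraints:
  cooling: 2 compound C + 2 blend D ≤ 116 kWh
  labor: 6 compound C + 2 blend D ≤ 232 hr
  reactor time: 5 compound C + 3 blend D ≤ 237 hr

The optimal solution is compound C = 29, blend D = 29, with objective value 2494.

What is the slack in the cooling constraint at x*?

0

cooling used = 2·29 + 2·29 = 116; slack = 116 − 116 = 0.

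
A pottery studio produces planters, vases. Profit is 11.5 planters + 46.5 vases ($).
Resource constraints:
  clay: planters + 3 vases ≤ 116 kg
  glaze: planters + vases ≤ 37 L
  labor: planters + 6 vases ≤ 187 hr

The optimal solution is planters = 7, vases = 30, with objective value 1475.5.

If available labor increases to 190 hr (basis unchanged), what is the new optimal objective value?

1496.5

Check each constraint at x*: clay 97/116 (slack 19); glaze 37/37 (tight); labor 187/187 (tight).
By complementary slackness, y = 0 for the non-binding constraint.
From A_Bᵀ y = c: 1·y_glaze + 1·y_labor = 11.5; 1·y_glaze + 6·y_labor = 46.5.
This yields shadow prices y_glaze = 4.5, y_labor = 7.
Δz = y_labor·Δb = 7 × (3) = 21, so new z* = 1475.5 + 21 = 1496.5.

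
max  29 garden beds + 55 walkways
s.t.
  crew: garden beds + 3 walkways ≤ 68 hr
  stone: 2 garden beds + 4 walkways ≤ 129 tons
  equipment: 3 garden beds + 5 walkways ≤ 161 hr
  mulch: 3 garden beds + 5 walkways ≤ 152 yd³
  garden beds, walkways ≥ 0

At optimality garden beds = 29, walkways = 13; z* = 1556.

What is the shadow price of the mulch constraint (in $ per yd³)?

At the optimum: crew uses 68 of 68 (binding); stone uses 110 of 129 (slack = 19); equipment uses 152 of 161 (slack = 9); mulch uses 152 of 152 (binding).
Since stone, equipment are not tight, their duals are 0.
Dual feasibility on the basic columns requires 1·y_crew + 3·y_mulch = 29, 3·y_crew + 5·y_mulch = 55.
→ y_crew = 5 and y_mulch = 8.
Shadow price of mulch = 8.

8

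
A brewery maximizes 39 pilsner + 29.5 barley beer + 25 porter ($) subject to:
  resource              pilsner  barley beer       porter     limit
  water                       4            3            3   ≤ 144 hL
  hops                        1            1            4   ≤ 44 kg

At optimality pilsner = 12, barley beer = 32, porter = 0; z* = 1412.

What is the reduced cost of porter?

Check each constraint at x*: water 144/144 (tight); hops 44/44 (tight).
From A_Bᵀ y = c: 4·y_water + 1·y_hops = 39; 3·y_water + 1·y_hops = 29.5.
Solving: y_water = 9.5, y_hops = 1.
Reduced cost of porter: c₃ − yᵀa₃ = 25 − (9.5·3 + 1·4) = 25 − 32.5 = -7.5.

-7.5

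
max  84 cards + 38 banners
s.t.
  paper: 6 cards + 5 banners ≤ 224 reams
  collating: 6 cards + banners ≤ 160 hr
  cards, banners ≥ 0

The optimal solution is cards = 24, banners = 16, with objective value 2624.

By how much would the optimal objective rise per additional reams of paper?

6

Both paper and collating are binding at x*.
Dual feasibility on the basic columns requires 6·y_paper + 6·y_collating = 84, 5·y_paper + 1·y_collating = 38.
Solving: y_paper = 6, y_collating = 8.
Shadow price of paper = 6.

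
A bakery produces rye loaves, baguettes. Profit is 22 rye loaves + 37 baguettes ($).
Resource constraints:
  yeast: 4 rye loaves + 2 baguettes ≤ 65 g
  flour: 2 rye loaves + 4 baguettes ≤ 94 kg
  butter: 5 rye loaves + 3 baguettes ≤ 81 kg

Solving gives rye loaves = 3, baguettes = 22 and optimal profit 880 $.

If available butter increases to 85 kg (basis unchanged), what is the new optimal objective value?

Check each constraint at x*: yeast 56/65 (slack 9); flour 94/94 (tight); butter 81/81 (tight).
By complementary slackness, y = 0 for the non-binding constraint.
The binding rows give the dual system: 2·y_flour + 5·y_butter = 22 and 4·y_flour + 3·y_butter = 37.
This yields shadow prices y_flour = 8.5, y_butter = 1.
Δz = y_butter·Δb = 1 × (4) = 4, so new z* = 880 + 4 = 884.

884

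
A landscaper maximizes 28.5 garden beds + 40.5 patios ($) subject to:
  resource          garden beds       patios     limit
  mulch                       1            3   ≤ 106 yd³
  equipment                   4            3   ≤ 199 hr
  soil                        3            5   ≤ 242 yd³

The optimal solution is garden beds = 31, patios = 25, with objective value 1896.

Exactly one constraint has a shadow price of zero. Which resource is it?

mulch: 106/106 (binding)
equipment: 199/199 (binding)
soil: 218/242 (slack 24)
By complementary slackness, a constraint with positive slack has shadow price 0 → soil.

soil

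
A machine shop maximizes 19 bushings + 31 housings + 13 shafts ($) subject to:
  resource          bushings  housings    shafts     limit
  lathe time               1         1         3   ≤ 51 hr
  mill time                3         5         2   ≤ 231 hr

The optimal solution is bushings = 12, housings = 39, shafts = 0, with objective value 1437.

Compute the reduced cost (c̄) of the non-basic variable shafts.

-2

Check each constraint at x*: lathe time 51/51 (tight); mill time 231/231 (tight).
Dual feasibility on the basic columns requires 1·y_lathe time + 3·y_mill time = 19, 1·y_lathe time + 5·y_mill time = 31.
This yields shadow prices y_lathe time = 1, y_mill time = 6.
Reduced cost of shafts: c₃ − yᵀa₃ = 13 − (1·3 + 6·2) = 13 − 15 = -2.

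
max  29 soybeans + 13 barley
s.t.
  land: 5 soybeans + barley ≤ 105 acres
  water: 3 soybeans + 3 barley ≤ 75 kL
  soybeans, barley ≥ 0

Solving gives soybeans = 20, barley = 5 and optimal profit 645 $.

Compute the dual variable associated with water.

Both land and water are binding at x*.
From A_Bᵀ y = c: 5·y_land + 3·y_water = 29; 1·y_land + 3·y_water = 13.
→ y_land = 4 and y_water = 3.
Shadow price of water = 3.

3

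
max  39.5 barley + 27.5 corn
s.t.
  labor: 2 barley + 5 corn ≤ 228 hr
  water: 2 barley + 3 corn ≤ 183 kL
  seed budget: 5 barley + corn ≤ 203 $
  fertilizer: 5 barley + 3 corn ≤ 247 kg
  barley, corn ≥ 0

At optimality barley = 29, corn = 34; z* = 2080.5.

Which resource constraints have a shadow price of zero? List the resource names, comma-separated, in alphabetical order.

labor: 228/228 (binding)
water: 160/183 (slack 23)
seed budget: 179/203 (slack 24)
fertilizer: 247/247 (binding)
By complementary slackness, a constraint with positive slack has shadow price 0 → seed budget, water.

seed budget, water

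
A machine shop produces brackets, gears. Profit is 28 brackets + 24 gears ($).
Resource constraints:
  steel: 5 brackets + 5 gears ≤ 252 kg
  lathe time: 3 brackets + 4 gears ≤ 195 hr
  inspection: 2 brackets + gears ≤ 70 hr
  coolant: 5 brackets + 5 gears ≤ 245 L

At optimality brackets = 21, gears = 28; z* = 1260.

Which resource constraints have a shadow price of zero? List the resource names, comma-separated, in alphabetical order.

steel: 245/252 (slack 7)
lathe time: 175/195 (slack 20)
inspection: 70/70 (binding)
coolant: 245/245 (binding)
By complementary slackness, a constraint with positive slack has shadow price 0 → lathe time, steel.

lathe time, steel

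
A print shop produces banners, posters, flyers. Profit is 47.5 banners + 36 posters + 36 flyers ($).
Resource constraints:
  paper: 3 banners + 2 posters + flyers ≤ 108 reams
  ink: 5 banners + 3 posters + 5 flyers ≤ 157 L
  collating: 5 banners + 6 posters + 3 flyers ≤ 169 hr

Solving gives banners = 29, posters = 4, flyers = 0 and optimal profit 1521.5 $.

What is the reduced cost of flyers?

-6.5

Binding: ink and collating. Non-binding: paper (13 unused).
By complementary slackness, y = 0 for the non-binding constraint.
Dual feasibility on the basic columns requires 5·y_ink + 5·y_collating = 47.5, 3·y_ink + 6·y_collating = 36.
→ y_ink = 7 and y_collating = 2.5.
Reduced cost of flyers: c₃ − yᵀa₃ = 36 − (7·5 + 2.5·3) = 36 − 42.5 = -6.5.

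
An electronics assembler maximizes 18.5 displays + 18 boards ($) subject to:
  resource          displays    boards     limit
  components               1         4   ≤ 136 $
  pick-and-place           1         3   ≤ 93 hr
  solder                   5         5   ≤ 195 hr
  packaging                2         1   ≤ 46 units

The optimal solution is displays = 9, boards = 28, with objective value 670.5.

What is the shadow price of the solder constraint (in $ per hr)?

Check each constraint at x*: components 121/136 (slack 15); pick-and-place 93/93 (tight); solder 185/195 (slack 10); packaging 46/46 (tight).
Slack constraints have shadow price 0 (complementary slackness).
The binding rows give the dual system: 1·y_pick-and-place + 2·y_packaging = 18.5 and 3·y_pick-and-place + 1·y_packaging = 18.
Solving: y_pick-and-place = 3.5, y_packaging = 7.5.
Shadow price of solder = 0.

0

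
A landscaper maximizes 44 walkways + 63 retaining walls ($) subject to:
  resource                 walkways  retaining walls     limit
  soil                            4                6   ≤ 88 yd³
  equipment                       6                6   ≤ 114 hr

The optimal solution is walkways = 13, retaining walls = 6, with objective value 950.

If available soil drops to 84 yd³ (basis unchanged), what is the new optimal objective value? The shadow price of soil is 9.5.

Δb = -4, so new z* = 950 + (9.5)·(-4) = 950 − 38 = 912.

912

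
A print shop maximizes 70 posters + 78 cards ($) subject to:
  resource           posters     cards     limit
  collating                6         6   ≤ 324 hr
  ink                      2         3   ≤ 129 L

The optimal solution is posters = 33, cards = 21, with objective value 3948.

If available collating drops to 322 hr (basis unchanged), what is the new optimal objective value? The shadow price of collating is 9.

Δb = -2, so new z* = 3948 + (9)·(-2) = 3948 − 18 = 3930.

3930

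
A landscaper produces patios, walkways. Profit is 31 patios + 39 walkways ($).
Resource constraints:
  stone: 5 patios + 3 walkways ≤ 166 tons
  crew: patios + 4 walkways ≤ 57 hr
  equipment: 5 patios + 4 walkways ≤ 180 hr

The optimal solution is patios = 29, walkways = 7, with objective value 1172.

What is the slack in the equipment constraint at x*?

equipment used = 5·29 + 4·7 = 173; slack = 180 − 173 = 7.

7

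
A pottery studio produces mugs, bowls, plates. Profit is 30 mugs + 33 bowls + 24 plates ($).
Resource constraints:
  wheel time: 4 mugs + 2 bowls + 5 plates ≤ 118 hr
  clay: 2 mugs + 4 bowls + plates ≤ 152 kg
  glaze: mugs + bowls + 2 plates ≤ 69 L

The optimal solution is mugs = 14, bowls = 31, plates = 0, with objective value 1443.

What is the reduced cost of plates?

-4.5

Binding: wheel time and clay. Non-binding: glaze (24 unused).
Slack constraints have shadow price 0 (complementary slackness).
From A_Bᵀ y = c: 4·y_wheel time + 2·y_clay = 30; 2·y_wheel time + 4·y_clay = 33.
This yields shadow prices y_wheel time = 4.5, y_clay = 6.
Reduced cost of plates: c₃ − yᵀa₃ = 24 − (4.5·5 + 6·1) = 24 − 28.5 = -4.5.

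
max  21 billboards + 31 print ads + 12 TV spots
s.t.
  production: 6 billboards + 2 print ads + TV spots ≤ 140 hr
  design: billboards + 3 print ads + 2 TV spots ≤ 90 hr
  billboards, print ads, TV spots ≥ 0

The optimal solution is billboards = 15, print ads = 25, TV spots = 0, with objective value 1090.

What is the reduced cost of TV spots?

At the optimum: production uses 140 of 140 (binding); design uses 90 of 90 (binding).
From A_Bᵀ y = c: 6·y_production + 1·y_design = 21; 2·y_production + 3·y_design = 31.
Solving: y_production = 2, y_design = 9.
Reduced cost of TV spots: c₃ − yᵀa₃ = 12 − (2·1 + 9·2) = 12 − 20 = -8.

-8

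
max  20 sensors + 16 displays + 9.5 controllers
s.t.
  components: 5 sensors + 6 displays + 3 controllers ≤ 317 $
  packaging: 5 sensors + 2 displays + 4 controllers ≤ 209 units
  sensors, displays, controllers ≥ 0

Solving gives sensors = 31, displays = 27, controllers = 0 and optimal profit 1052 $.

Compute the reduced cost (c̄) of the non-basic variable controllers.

At the optimum: components uses 317 of 317 (binding); packaging uses 209 of 209 (binding).
The binding rows give the dual system: 5·y_components + 5·y_packaging = 20 and 6·y_components + 2·y_packaging = 16.
This yields shadow prices y_components = 2, y_packaging = 2.
Reduced cost of controllers: c₃ − yᵀa₃ = 9.5 − (2·3 + 2·4) = 9.5 − 14 = -4.5.

-4.5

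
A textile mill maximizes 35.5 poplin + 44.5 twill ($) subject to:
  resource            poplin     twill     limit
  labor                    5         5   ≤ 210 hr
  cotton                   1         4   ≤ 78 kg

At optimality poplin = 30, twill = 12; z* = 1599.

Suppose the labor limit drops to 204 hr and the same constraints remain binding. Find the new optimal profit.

1560

Both labor and cotton are binding at x*.
The binding rows give the dual system: 5·y_labor + 1·y_cotton = 35.5 and 5·y_labor + 4·y_cotton = 44.5.
Solving: y_labor = 6.5, y_cotton = 3.
Δz = y_labor·Δb = 6.5 × (-6) = -39, so new z* = 1599 − 39 = 1560.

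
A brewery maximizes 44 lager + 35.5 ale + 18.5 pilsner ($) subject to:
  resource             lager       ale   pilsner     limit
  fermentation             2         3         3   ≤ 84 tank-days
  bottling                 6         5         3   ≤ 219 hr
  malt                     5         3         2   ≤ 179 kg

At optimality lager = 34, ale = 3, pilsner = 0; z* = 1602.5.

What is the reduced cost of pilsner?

-3

Binding: bottling and malt. Non-binding: fermentation (7 unused).
Since fermentation is not tight, its dual is 0.
Dual feasibility on the basic columns requires 6·y_bottling + 5·y_malt = 44, 5·y_bottling + 3·y_malt = 35.5.
This yields shadow prices y_bottling = 6.5, y_malt = 1.
Reduced cost of pilsner: c₃ − yᵀa₃ = 18.5 − (6.5·3 + 1·2) = 18.5 − 21.5 = -3.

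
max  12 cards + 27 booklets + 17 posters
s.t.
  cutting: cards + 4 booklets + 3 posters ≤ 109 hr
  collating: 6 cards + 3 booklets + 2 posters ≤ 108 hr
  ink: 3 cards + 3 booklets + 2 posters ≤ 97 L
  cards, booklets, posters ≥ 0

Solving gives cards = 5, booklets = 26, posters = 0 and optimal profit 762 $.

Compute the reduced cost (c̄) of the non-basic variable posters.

Check each constraint at x*: cutting 109/109 (tight); collating 108/108 (tight); ink 93/97 (slack 4).
Slack constraints have shadow price 0 (complementary slackness).
From A_Bᵀ y = c: 1·y_cutting + 6·y_collating = 12; 4·y_cutting + 3·y_collating = 27.
Solving: y_cutting = 6, y_collating = 1.
Reduced cost of posters: c₃ − yᵀa₃ = 17 − (6·3 + 1·2) = 17 − 20 = -3.

-3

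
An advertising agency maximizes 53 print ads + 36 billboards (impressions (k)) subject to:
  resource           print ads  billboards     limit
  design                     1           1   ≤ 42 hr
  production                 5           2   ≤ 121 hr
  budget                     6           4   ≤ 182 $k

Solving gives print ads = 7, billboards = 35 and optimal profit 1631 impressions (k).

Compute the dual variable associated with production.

0

Check each constraint at x*: design 42/42 (tight); production 105/121 (slack 16); budget 182/182 (tight).
Slack constraints have shadow price 0 (complementary slackness).
The binding rows give the dual system: 1·y_design + 6·y_budget = 53 and 1·y_design + 4·y_budget = 36.
→ y_design = 2 and y_budget = 8.5.
Shadow price of production = 0.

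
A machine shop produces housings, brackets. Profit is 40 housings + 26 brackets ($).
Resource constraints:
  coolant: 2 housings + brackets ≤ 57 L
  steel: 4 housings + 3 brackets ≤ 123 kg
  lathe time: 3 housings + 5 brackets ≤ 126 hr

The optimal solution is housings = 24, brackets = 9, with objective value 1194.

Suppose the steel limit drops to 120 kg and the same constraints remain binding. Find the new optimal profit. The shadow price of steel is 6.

Δb = -3, so new z* = 1194 + (6)·(-3) = 1194 − 18 = 1176.

1176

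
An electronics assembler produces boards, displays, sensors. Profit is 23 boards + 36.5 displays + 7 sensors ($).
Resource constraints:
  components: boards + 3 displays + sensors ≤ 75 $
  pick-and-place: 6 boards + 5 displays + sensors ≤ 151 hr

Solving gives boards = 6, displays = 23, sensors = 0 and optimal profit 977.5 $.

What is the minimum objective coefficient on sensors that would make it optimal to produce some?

10.5

Both components and pick-and-place are binding at x*.
The binding rows give the dual system: 1·y_components + 6·y_pick-and-place = 23 and 3·y_components + 5·y_pick-and-place = 36.5.
This yields shadow prices y_components = 8, y_pick-and-place = 2.5.
sensors enters the basis when its profit ≥ yᵀa₃ = 8·1 + 2.5·1 = 10.5.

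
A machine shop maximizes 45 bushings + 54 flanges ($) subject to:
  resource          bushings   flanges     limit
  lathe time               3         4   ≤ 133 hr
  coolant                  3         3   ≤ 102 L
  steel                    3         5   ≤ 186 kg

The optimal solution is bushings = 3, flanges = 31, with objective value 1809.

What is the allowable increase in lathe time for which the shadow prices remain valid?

3

Binding constraints: lathe time, coolant. The basis is B = [[3,4],[3,3]] with det -3.
Per unit increase in lathe time, x* moves by d = (-1, 1).
The basis stays optimal until bushings reaches 0; allowable increase = 3 hr.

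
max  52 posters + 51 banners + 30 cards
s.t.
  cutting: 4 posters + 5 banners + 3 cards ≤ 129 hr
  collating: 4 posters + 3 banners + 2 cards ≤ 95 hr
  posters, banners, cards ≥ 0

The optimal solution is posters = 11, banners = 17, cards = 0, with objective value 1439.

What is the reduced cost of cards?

-2

Both cutting and collating are binding at x*.
Dual feasibility on the basic columns requires 4·y_cutting + 4·y_collating = 52, 5·y_cutting + 3·y_collating = 51.
This yields shadow prices y_cutting = 6, y_collating = 7.
Reduced cost of cards: c₃ − yᵀa₃ = 30 − (6·3 + 7·2) = 30 − 32 = -2.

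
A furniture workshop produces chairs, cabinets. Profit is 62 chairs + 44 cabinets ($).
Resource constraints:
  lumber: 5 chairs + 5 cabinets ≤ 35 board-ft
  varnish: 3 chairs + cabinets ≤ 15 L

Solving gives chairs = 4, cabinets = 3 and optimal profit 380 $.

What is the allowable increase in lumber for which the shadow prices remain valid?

40

Binding constraints: lumber, varnish. The basis is B = [[5,5],[3,1]] with det -10.
Per unit increase in lumber, x* moves by d = (-0.1, 0.3).
The basis stays optimal until chairs reaches 0; allowable increase = 40 board-ft.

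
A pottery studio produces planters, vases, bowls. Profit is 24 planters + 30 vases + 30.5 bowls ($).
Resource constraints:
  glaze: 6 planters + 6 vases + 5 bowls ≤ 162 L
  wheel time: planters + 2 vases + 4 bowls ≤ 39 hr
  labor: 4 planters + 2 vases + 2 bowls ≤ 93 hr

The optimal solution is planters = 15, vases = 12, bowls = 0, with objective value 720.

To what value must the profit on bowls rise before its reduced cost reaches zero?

Binding: glaze and wheel time. Non-binding: labor (9 unused).
Since labor is not tight, its dual is 0.
From A_Bᵀ y = c: 6·y_glaze + 1·y_wheel time = 24; 6·y_glaze + 2·y_wheel time = 30.
This yields shadow prices y_glaze = 3, y_wheel time = 6.
bowls enters the basis when its profit ≥ yᵀa₃ = 3·5 + 6·4 = 39.

39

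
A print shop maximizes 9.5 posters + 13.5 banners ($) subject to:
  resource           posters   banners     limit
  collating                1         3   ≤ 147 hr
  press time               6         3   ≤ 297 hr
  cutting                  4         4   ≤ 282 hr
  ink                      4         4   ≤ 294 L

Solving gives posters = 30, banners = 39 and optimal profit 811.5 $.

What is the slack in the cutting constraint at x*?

6

cutting used = 4·30 + 4·39 = 276; slack = 282 − 276 = 6.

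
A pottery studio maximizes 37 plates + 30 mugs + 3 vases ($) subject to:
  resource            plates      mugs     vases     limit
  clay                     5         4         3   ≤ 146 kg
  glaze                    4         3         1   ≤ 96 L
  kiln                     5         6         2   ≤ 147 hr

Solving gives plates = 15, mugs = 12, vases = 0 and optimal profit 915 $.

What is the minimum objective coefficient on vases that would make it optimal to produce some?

10

At the optimum: clay uses 123 of 146 (slack = 23); glaze uses 96 of 96 (binding); kiln uses 147 of 147 (binding).
Slack constraints have shadow price 0 (complementary slackness).
The binding rows give the dual system: 4·y_glaze + 5·y_kiln = 37 and 3·y_glaze + 6·y_kiln = 30.
Solving: y_glaze = 8, y_kiln = 1.
vases enters the basis when its profit ≥ yᵀa₃ = 8·1 + 1·2 = 10.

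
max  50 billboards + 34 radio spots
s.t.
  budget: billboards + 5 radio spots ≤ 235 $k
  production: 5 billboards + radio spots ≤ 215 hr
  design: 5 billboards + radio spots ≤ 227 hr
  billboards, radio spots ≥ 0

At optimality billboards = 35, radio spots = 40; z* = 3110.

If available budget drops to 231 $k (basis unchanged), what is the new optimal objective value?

At the optimum: budget uses 235 of 235 (binding); production uses 215 of 215 (binding); design uses 215 of 227 (slack = 12).
By complementary slackness, y = 0 for the non-binding constraint.
From A_Bᵀ y = c: 1·y_budget + 5·y_production = 50; 5·y_budget + 1·y_production = 34.
Solving: y_budget = 5, y_production = 9.
Δz = y_budget·Δb = 5 × (-4) = -20, so new z* = 3110 − 20 = 3090.

3090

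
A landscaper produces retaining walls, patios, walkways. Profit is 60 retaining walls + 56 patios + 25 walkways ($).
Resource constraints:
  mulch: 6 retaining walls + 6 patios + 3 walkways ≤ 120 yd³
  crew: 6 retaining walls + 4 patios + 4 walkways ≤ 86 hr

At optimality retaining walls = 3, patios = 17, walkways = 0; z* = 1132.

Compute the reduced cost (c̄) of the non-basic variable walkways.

Both mulch and crew are binding at x*.
Dual feasibility on the basic columns requires 6·y_mulch + 6·y_crew = 60, 6·y_mulch + 4·y_crew = 56.
Solving: y_mulch = 8, y_crew = 2.
Reduced cost of walkways: c₃ − yᵀa₃ = 25 − (8·3 + 2·4) = 25 − 32 = -7.

-7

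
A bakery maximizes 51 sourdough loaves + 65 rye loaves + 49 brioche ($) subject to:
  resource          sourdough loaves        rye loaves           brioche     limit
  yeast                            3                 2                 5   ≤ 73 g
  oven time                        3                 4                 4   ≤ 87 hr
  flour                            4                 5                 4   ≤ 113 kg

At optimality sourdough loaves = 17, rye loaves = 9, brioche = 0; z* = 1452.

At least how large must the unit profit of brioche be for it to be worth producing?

56

Check each constraint at x*: yeast 69/73 (slack 4); oven time 87/87 (tight); flour 113/113 (tight).
Slack constraints have shadow price 0 (complementary slackness).
The binding rows give the dual system: 3·y_oven time + 4·y_flour = 51 and 4·y_oven time + 5·y_flour = 65.
This yields shadow prices y_oven time = 5, y_flour = 9.
brioche enters the basis when its profit ≥ yᵀa₃ = 5·4 + 9·4 = 56.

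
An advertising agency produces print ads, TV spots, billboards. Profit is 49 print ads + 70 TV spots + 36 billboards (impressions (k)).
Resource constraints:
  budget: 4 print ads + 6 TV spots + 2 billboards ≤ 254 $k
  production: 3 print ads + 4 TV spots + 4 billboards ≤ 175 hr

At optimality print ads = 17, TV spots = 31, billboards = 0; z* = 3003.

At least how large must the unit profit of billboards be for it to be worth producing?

42

Check each constraint at x*: budget 254/254 (tight); production 175/175 (tight).
Dual feasibility on the basic columns requires 4·y_budget + 3·y_production = 49, 6·y_budget + 4·y_production = 70.
→ y_budget = 7 and y_production = 7.
billboards enters the basis when its profit ≥ yᵀa₃ = 7·2 + 7·4 = 42.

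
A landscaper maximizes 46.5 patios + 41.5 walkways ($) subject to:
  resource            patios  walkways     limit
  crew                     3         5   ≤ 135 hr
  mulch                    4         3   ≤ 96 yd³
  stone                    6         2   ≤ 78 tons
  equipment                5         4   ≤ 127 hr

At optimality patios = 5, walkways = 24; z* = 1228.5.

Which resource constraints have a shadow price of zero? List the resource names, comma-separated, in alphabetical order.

equipment, mulch

crew: 135/135 (binding)
mulch: 92/96 (slack 4)
stone: 78/78 (binding)
equipment: 121/127 (slack 6)
By complementary slackness, a constraint with positive slack has shadow price 0 → equipment, mulch.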